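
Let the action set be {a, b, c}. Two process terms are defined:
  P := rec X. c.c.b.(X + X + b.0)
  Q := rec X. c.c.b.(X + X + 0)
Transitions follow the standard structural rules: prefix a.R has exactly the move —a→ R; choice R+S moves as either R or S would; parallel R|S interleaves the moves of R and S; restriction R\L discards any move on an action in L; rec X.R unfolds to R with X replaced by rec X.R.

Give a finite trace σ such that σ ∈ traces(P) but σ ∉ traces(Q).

ccbb

Reachable graph of P (5 states):
  u0 = rec X. c.c.b.(X + X + b.0) :: =c=> u1
  u1 = c.b.((rec X. c.c.b.(X + X + b.0)) + (rec X. c.c.b.(X + X + b.0)) + b.0) :: =c=> u2
  u2 = b.((rec X. c.c.b.(X + X + b.0)) + (rec X. c.c.b.(X + X + b.0)) + b.0) :: =b=> u3
  u3 = (rec X. c.c.b.(X + X + b.0)) + (rec X. c.c.b.(X + X + b.0)) + b.0 :: =b=> u4, =c=> u1
  u4 = 0 :: (no moves)
Reachable graph of Q (4 states):
  v0 = rec X. c.c.b.(X + X + 0) :: =c=> v1
  v1 = c.b.((rec X. c.c.b.(X + X + 0)) + (rec X. c.c.b.(X + X + 0)) + 0) :: =c=> v2
  v2 = b.((rec X. c.c.b.(X + X + 0)) + (rec X. c.c.b.(X + X + 0)) + 0) :: =b=> v3
  v3 = (rec X. c.c.b.(X + X + 0)) + (rec X. c.c.b.(X + X + 0)) + 0 :: =c=> v1
Run σ = ⟨ccbb⟩ on P: start {u0}
  [1] c ⇒ {u1}
  [2] c ⇒ {u2}
  [3] b ⇒ {u3}
  [4] b ⇒ {u4}
  ✓ P
Run σ = ⟨ccbb⟩ on Q: start {v0}
  [1] c ⇒ {v1}
  [2] c ⇒ {v2}
  [3] b ⇒ {v3}
  [4] b ⇒ ∅  — Q cannot continue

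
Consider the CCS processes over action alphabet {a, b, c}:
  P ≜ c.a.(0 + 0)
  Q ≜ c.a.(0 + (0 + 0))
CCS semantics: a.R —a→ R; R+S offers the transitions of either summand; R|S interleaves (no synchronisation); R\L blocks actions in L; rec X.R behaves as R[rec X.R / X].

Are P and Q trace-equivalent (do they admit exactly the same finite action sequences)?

traces(P) = traces(Q)

P's transition system — 3 states:
  s0 = c.a.(0 + 0) → ··c··> s1
  s1 = a.(0 + 0) → ··a··> s2
  s2 = 0 + 0 → deadlocked
Q's transition system — 3 states:
  t0 = c.a.(0 + (0 + 0)) → ··c··> t1
  t1 = a.(0 + (0 + 0)) → ··a··> t2
  t2 = 0 + (0 + 0) → deadlocked
Bisimilarity quotient blocks:
  B0 = {s0, t0}
  B1 = {s1, t1}
  B2 = {s2, t2}
s0 ∈ B0, t0 ∈ B0 → same block
Bisimilar ⇒ trace-equivalent.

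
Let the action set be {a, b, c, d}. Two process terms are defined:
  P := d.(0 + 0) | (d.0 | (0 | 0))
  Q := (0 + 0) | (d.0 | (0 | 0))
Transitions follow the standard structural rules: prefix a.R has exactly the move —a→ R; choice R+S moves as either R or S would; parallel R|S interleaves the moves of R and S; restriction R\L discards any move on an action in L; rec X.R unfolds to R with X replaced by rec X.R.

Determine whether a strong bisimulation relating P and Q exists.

P's transition system — 4 states:
  u0 = d.(0 + 0) | (d.0 | (0 | 0)) | --d--▸ u1, --d--▸ u2
  u1 = (0 + 0) | (d.0 | (0 | 0)) | --d--▸ u3
  u2 = d.(0 + 0) | (0 | (0 | 0)) | --d--▸ u3
  u3 = (0 + 0) | (0 | (0 | 0)) | ∅
Q's transition system — 2 states:
  v0 = (0 + 0) | (d.0 | (0 | 0)) | --d--▸ v1
  v1 = (0 + 0) | (0 | (0 | 0)) | ∅
Bisimilarity quotient blocks:
  B0 = {u0}
  B1 = {u1, u2, v0}
  B2 = {u3, v1}
u0 ∈ B0, v0 ∈ B1 → different blocks

NO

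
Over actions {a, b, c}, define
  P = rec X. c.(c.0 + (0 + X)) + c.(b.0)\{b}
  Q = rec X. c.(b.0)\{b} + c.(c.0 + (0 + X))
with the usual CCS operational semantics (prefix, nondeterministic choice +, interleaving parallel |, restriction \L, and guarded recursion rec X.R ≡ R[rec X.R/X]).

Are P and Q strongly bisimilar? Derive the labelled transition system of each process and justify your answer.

bisimilar

P's transition system — 4 states:
  s0 = rec X. c.(c.0 + (0 + X)) + c.(b.0)\{b} has moves —c→ s1, —c→ s2
  s1 = (b.0)\{b} has moves deadlocked
  s2 = c.0 + (0 + (rec X. c.(c.0 + (0 + X)) + c.(b.0)\{b})) has moves —c→ s1, —c→ s2, —c→ s3
  s3 = 0 has moves deadlocked
Q's transition system — 4 states:
  t0 = rec X. c.(b.0)\{b} + c.(c.0 + (0 + X)) has moves —c→ t1, —c→ t2
  t1 = (b.0)\{b} has moves deadlocked
  t2 = c.0 + (0 + (rec X. c.(b.0)\{b} + c.(c.0 + (0 + X)))) has moves —c→ t1, —c→ t2, —c→ t3
  t3 = 0 has moves deadlocked
Partition-refinement fixed point:
  B0 = {s0, s2, t0, t2}
  B1 = {s1, s3, t1, t3}
s0 ∈ B0, t0 ∈ B0 → same block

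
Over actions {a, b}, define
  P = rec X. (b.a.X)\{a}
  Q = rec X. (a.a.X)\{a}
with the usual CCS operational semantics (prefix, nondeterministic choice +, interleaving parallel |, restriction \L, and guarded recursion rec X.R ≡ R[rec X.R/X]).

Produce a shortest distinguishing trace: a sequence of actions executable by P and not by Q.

b

Reachable graph of P (2 states):
  p0 = rec X. (b.a.X)\{a} has moves ··b··> p1
  p1 = (a.(rec X. (b.a.X)\{a}))\{a} has moves ·
Reachable graph of Q (1 states):
  q0 = rec X. (a.a.X)\{a} has moves ·
Executing b from P (initial set {p0}):
  [1] b ⇒ {p1}
  ✓ P
Executing b from Q (initial set {q0}):
  [1] b ⇒ no successor for Q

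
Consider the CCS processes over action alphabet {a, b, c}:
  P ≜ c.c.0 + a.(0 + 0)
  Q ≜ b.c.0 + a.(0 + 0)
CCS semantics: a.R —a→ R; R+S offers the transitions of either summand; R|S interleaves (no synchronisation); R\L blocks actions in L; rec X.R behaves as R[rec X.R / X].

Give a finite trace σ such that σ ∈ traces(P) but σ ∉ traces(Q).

c

LTS(P): 4 reachable states
  s0 = c.c.0 + a.(0 + 0) has moves =a=> s1, =c=> s2
  s1 = 0 + 0 has moves stopped
  s2 = c.0 has moves =c=> s3
  s3 = 0 has moves stopped
LTS(Q): 4 reachable states
  t0 = b.c.0 + a.(0 + 0) has moves =a=> t1, =b=> t2
  t1 = 0 + 0 has moves stopped
  t2 = c.0 has moves =c=> t3
  t3 = 0 has moves stopped
Executing c from P (initial set {s0}):
  [1] c ⇒ {s2}
  P completes σ.
Executing c from Q (initial set {t0}):
  [1] c ⇒ ∅ (Q stuck)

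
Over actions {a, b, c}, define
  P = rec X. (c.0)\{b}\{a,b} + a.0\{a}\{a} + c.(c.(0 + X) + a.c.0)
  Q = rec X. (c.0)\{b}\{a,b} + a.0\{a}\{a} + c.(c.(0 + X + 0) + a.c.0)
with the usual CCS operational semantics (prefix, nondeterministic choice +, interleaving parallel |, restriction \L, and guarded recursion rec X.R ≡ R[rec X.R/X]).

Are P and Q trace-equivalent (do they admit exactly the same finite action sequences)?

YES

LTS(P): 7 reachable states
  s0 = rec X. (c.0)\{b}\{a,b} + a.0\{a}\{a} + c.(c.(0 + X) + a.c.0) | ··a··> s1, ··c··> s2, ··c··> s3
  s1 = 0\{a}\{a} | ·
  s2 = 0\{b}\{a,b} | ·
  s3 = c.(0 + (rec X. (c.0)\{b}\{a,b} + a.0\{a}\{a} + c.(c.(0 + X) + a.c.0))) + a.c.0 | ··a··> s4, ··c··> s5
  s4 = c.0 | ··c··> s6
  s5 = 0 + (rec X. (c.0)\{b}\{a,b} + a.0\{a}\{a} + c.(c.(0 + X) + a.c.0)) | ··a··> s1, ··c··> s2, ··c··> s3
  s6 = 0 | ·
LTS(Q): 7 reachable states
  t0 = rec X. (c.0)\{b}\{a,b} + a.0\{a}\{a} + c.(c.(0 + X + 0) + a.c.0) | ··a··> t1, ··c··> t2, ··c··> t3
  t1 = 0\{a}\{a} | ·
  t2 = 0\{b}\{a,b} | ·
  t3 = c.(0 + (rec X. (c.0)\{b}\{a,b} + a.0\{a}\{a} + c.(c.(0 + X + 0) + a.c.0)) + 0) + a.c.0 | ··a··> t4, ··c··> t5
  t4 = c.0 | ··c··> t6
  t5 = 0 + (rec X. (c.0)\{b}\{a,b} + a.0\{a}\{a} + c.(c.(0 + X + 0) + a.c.0)) + 0 | ··a··> t1, ··c··> t2, ··c··> t3
  t6 = 0 | ·
Bisimilarity quotient blocks:
  B0 = {s0, s5, t0, t5}
  B1 = {s1, s2, s6, t1, t2, t6}
  B2 = {s3, t3}
  B3 = {s4, t4}
s0 ∈ B0, t0 ∈ B0 → same block
Bisimilar ⇒ trace-equivalent.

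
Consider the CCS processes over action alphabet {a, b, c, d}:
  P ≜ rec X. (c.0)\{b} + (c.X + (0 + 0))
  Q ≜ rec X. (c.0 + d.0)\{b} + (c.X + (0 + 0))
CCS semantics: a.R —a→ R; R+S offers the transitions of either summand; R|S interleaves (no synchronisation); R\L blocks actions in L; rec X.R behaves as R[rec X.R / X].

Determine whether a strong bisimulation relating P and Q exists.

NO

P's transition system — 2 states:
  u0 = rec X. (c.0)\{b} + (c.X + (0 + 0)) → —c→ u0, —c→ u1
  u1 = 0\{b} → stopped
Q's transition system — 2 states:
  v0 = rec X. (c.0 + d.0)\{b} + (c.X + (0 + 0)) → —c→ v0, —c→ v1, —d→ v1
  v1 = 0\{b} → stopped
Bisimilarity quotient blocks:
  B0 = {u0}
  B1 = {u1, v1}
  B2 = {v0}
u0 ∈ B0, v0 ∈ B2 → different blocks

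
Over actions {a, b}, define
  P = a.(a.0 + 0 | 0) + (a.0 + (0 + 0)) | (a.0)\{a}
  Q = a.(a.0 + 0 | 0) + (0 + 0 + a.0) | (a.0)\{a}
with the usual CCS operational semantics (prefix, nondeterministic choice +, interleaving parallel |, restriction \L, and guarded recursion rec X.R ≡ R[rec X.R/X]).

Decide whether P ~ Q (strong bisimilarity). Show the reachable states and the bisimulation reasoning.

LTS(P): 4 reachable states
  p0 = a.(a.0 + 0 | 0) + (a.0 + (0 + 0)) | (a.0)\{a} has moves -a-> p1, -a-> p2
  p1 = 0 | (a.0)\{a} has moves (no moves)
  p2 = a.0 + 0 | 0 has moves -a-> p3
  p3 = 0 has moves (no moves)
LTS(Q): 4 reachable states
  q0 = a.(a.0 + 0 | 0) + (0 + 0 + a.0) | (a.0)\{a} has moves -a-> q1, -a-> q2
  q1 = 0 | (a.0)\{a} has moves (no moves)
  q2 = a.0 + 0 | 0 has moves -a-> q3
  q3 = 0 has moves (no moves)
Partition-refinement fixed point:
  B0 = {p0, q0}
  B1 = {p2, q2}
  B2 = {p1, p3, q1, q3}
p0 ∈ B0, q0 ∈ B0 → same block

P ~ Q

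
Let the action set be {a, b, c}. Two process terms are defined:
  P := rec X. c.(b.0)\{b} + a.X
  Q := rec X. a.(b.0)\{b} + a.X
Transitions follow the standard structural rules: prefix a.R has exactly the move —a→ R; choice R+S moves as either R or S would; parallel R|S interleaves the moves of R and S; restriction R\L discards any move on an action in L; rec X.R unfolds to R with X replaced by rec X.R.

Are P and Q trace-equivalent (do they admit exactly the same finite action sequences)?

NO — witness ⟨c⟩

P's transition system — 2 states:
  m0 = rec X. c.(b.0)\{b} + a.X | ··a··> m0, ··c··> m1
  m1 = (b.0)\{b} | ∅
Q's transition system — 2 states:
  n0 = rec X. a.(b.0)\{b} + a.X | ··a··> n0, ··a··> n1
  n1 = (b.0)\{b} | ∅
Executing c from P (initial set {m0}):
  [1] c ⇒ {m1}
  ✓ P
Executing c from Q (initial set {n0}):
  [1] c ⇒ no successor for Q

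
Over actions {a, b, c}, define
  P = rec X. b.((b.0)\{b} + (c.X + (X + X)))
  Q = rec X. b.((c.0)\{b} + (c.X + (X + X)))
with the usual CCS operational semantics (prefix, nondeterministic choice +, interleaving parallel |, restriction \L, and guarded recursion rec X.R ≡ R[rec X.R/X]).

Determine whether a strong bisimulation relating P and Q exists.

not bisimilar

Reachable graph of P (2 states):
  u0 = rec X. b.((b.0)\{b} + (c.X + (X + X))) | --b--▸ u1
  u1 = (b.0)\{b} + (c.(rec X. b.((b.0)\{b} + (c.X + (X + X)))) + ((rec X. b.((b.0)\{b} + (c.X + (X + X)))) + (rec X. b.((b.0)\{b} + (c.X + (X + X)))))) | --b--▸ u1, --c--▸ u0
Reachable graph of Q (3 states):
  v0 = rec X. b.((c.0)\{b} + (c.X + (X + X))) | --b--▸ v1
  v1 = (c.0)\{b} + (c.(rec X. b.((c.0)\{b} + (c.X + (X + X)))) + ((rec X. b.((c.0)\{b} + (c.X + (X + X)))) + (rec X. b.((c.0)\{b} + (c.X + (X + X)))))) | --b--▸ v1, --c--▸ v0, --c--▸ v2
  v2 = 0\{b} | deadlocked
Partition-refinement fixed point:
  B0 = {u0}
  B1 = {u1}
  B2 = {v0}
  B3 = {v1}
  B4 = {v2}
u0 ∈ B0, v0 ∈ B2 → different blocks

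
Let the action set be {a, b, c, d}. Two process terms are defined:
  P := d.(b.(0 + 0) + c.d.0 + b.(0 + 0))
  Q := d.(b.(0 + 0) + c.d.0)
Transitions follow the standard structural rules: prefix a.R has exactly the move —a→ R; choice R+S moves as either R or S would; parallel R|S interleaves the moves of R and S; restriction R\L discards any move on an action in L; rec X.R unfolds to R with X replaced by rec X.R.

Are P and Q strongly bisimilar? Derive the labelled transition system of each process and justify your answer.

bisimilar

LTS(P): 5 reachable states
  s0 = d.(b.(0 + 0) + c.d.0 + b.(0 + 0)) :: -d-> s1
  s1 = b.(0 + 0) + c.d.0 + b.(0 + 0) :: -b-> s2, -c-> s3
  s2 = 0 + 0 :: deadlocked
  s3 = d.0 :: -d-> s4
  s4 = 0 :: deadlocked
LTS(Q): 5 reachable states
  t0 = d.(b.(0 + 0) + c.d.0) :: -d-> t1
  t1 = b.(0 + 0) + c.d.0 :: -b-> t2, -c-> t3
  t2 = 0 + 0 :: deadlocked
  t3 = d.0 :: -d-> t4
  t4 = 0 :: deadlocked
Coarsest stable partition (strong bisimilarity classes):
  B0 = {s0, t0}
  B1 = {s1, t1}
  B2 = {s2, s4, t2, t4}
  B3 = {s3, t3}
s0 ∈ B0, t0 ∈ B0 → same block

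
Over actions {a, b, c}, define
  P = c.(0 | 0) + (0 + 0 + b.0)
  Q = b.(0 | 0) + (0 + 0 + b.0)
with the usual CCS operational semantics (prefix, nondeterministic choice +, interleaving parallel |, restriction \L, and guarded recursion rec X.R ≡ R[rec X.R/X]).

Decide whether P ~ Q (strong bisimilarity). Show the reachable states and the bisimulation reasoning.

P ≁ Q

P's transition system — 3 states:
  p0 = c.(0 | 0) + (0 + 0 + b.0) :: ··b··> p1, ··c··> p2
  p1 = 0 :: ·
  p2 = 0 | 0 :: ·
Q's transition system — 3 states:
  q0 = b.(0 | 0) + (0 + 0 + b.0) :: ··b··> q1, ··b··> q2
  q1 = 0 :: ·
  q2 = 0 | 0 :: ·
Partition-refinement fixed point:
  B0 = {p0}
  B1 = {p1, p2, q1, q2}
  B2 = {q0}
p0 ∈ B0, q0 ∈ B2 → different blocks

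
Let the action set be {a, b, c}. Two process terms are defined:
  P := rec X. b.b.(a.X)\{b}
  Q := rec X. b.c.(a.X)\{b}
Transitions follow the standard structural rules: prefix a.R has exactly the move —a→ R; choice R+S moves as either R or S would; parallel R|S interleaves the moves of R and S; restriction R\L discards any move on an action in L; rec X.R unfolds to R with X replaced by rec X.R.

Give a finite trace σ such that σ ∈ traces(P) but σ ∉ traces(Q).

bb

Reachable graph of P (4 states):
  s0 = rec X. b.b.(a.X)\{b} :: ··b··> s1
  s1 = b.(a.(rec X. b.b.(a.X)\{b}))\{b} :: ··b··> s2
  s2 = (a.(rec X. b.b.(a.X)\{b}))\{b} :: ··a··> s3
  s3 = (rec X. b.b.(a.X)\{b})\{b} :: (no moves)
Reachable graph of Q (4 states):
  t0 = rec X. b.c.(a.X)\{b} :: ··b··> t1
  t1 = c.(a.(rec X. b.c.(a.X)\{b}))\{b} :: ··c··> t2
  t2 = (a.(rec X. b.c.(a.X)\{b}))\{b} :: ··a··> t3
  t3 = (rec X. b.c.(a.X)\{b})\{b} :: (no moves)
Trace ⟨bb⟩ through P, begin at {s0}:
  step 1 (b): {s1}
  step 2 (b): {s2}
  ✓ P
Trace ⟨bb⟩ through Q, begin at {t0}:
  step 1 (b): {t1}
  step 2 (b): ∅ (Q stuck)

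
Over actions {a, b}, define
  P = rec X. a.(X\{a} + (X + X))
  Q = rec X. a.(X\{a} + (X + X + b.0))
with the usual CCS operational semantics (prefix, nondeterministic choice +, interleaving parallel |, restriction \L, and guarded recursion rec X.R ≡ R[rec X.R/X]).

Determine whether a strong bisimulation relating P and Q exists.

NO

Reachable graph of P (2 states):
  p0 = rec X. a.(X\{a} + (X + X)) → --a--▸ p1
  p1 = (rec X. a.(X\{a} + (X + X)))\{a} + ((rec X. a.(X\{a} + (X + X))) + (rec X. a.(X\{a} + (X + X)))) → --a--▸ p1
Reachable graph of Q (3 states):
  q0 = rec X. a.(X\{a} + (X + X + b.0)) → --a--▸ q1
  q1 = (rec X. a.(X\{a} + (X + X + b.0)))\{a} + ((rec X. a.(X\{a} + (X + X + b.0))) + (rec X. a.(X\{a} + (X + X + b.0))) + b.0) → --a--▸ q1, --b--▸ q2
  q2 = 0 → (no moves)
Coarsest stable partition (strong bisimilarity classes):
  B0 = {p0, p1}
  B1 = {q0}
  B2 = {q1}
  B3 = {q2}
p0 ∈ B0, q0 ∈ B1 → different blocks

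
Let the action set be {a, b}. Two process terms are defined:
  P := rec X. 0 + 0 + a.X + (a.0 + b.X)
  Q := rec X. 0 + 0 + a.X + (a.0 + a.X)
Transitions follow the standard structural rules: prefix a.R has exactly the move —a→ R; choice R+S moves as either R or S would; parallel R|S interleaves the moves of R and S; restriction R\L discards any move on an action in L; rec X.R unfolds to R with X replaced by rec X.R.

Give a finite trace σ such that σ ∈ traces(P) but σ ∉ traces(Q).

b

P's transition system — 2 states:
  s0 = rec X. 0 + 0 + a.X + (a.0 + b.X) ⊢ --a--▸ s0, --a--▸ s1, --b--▸ s0
  s1 = 0 ⊢ deadlocked
Q's transition system — 2 states:
  t0 = rec X. 0 + 0 + a.X + (a.0 + a.X) ⊢ --a--▸ t0, --a--▸ t1
  t1 = 0 ⊢ deadlocked
Trace ⟨b⟩ through P, begin at {s0}:
  after b @ step 1: {s0}
  — P admits the full trace.
Trace ⟨b⟩ through Q, begin at {t0}:
  after b @ step 1: no successor for Q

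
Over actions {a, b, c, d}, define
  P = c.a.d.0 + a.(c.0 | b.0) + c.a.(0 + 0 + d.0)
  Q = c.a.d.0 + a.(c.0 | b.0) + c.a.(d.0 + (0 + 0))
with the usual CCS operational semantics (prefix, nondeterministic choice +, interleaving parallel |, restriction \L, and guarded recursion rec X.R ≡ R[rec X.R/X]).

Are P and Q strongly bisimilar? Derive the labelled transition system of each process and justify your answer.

P's transition system — 10 states:
  u0 = c.a.d.0 + a.(c.0 | b.0) + c.a.(0 + 0 + d.0) has moves -a-> u1, -c-> u2, -c-> u3
  u1 = c.0 | b.0 has moves -b-> u4, -c-> u5
  u2 = a.(0 + 0 + d.0) has moves -a-> u6
  u3 = a.d.0 has moves -a-> u7
  u4 = c.0 | 0 has moves -c-> u8
  u5 = 0 | b.0 has moves -b-> u8
  u6 = 0 + 0 + d.0 has moves -d-> u9
  u7 = d.0 has moves -d-> u9
  u8 = 0 | 0 has moves deadlocked
  u9 = 0 has moves deadlocked
Q's transition system — 10 states:
  v0 = c.a.d.0 + a.(c.0 | b.0) + c.a.(d.0 + (0 + 0)) has moves -a-> v1, -c-> v2, -c-> v3
  v1 = c.0 | b.0 has moves -b-> v4, -c-> v5
  v2 = a.(d.0 + (0 + 0)) has moves -a-> v6
  v3 = a.d.0 has moves -a-> v7
  v4 = c.0 | 0 has moves -c-> v8
  v5 = 0 | b.0 has moves -b-> v8
  v6 = d.0 + (0 + 0) has moves -d-> v9
  v7 = d.0 has moves -d-> v9
  v8 = 0 | 0 has moves deadlocked
  v9 = 0 has moves deadlocked
Partition-refinement fixed point:
  B0 = {u0, v0}
  B1 = {u1, v1}
  B2 = {u5, v5}
  B3 = {u8, u9, v8, v9}
  B4 = {u4, v4}
  B5 = {u2, u3, v2, v3}
  B6 = {u6, u7, v6, v7}
u0 ∈ B0, v0 ∈ B0 → same block

YES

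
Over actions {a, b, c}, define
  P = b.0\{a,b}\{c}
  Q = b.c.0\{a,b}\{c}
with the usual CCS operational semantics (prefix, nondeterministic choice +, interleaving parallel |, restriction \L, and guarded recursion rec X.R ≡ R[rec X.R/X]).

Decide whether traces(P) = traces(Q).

Reachable graph of P (2 states):
  s0 = b.0\{a,b}\{c} :: =b=> s1
  s1 = 0\{a,b}\{c} :: ∅
Reachable graph of Q (3 states):
  t0 = b.c.0\{a,b}\{c} :: =b=> t1
  t1 = c.0\{a,b}\{c} :: =c=> t2
  t2 = 0\{a,b}\{c} :: ∅
Run σ = ⟨bc⟩ on Q: start {t0}
  step 1 (b): {t1}
  step 2 (c): {t2}
  Q completes σ.
Run σ = ⟨bc⟩ on P: start {s0}
  step 1 (b): {s1}
  step 2 (c): no successor for P

NO — witness ⟨bc⟩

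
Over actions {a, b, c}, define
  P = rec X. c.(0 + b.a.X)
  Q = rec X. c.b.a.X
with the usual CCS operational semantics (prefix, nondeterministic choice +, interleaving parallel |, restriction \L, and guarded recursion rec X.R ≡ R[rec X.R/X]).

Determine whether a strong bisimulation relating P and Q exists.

P ~ Q

Reachable graph of P (3 states):
  p0 = rec X. c.(0 + b.a.X) → ··c··> p1
  p1 = 0 + b.a.(rec X. c.(0 + b.a.X)) → ··b··> p2
  p2 = a.(rec X. c.(0 + b.a.X)) → ··a··> p0
Reachable graph of Q (3 states):
  q0 = rec X. c.b.a.X → ··c··> q1
  q1 = b.a.(rec X. c.b.a.X) → ··b··> q2
  q2 = a.(rec X. c.b.a.X) → ··a··> q0
Coarsest stable partition (strong bisimilarity classes):
  B0 = {p0, q0}
  B1 = {p1, q1}
  B2 = {p2, q2}
p0 ∈ B0, q0 ∈ B0 → same block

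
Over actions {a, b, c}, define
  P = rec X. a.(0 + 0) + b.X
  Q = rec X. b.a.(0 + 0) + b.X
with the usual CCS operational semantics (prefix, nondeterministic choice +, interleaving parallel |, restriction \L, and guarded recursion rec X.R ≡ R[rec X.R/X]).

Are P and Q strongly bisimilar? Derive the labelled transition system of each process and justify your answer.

Reachable graph of P (2 states):
  p0 = rec X. a.(0 + 0) + b.X has moves --a--▸ p1, --b--▸ p0
  p1 = 0 + 0 has moves ∅
Reachable graph of Q (3 states):
  q0 = rec X. b.a.(0 + 0) + b.X has moves --b--▸ q0, --b--▸ q1
  q1 = a.(0 + 0) has moves --a--▸ q2
  q2 = 0 + 0 has moves ∅
Coarsest stable partition (strong bisimilarity classes):
  B0 = {p0}
  B1 = {p1, q2}
  B2 = {q0}
  B3 = {q1}
p0 ∈ B0, q0 ∈ B2 → different blocks

P ≁ Q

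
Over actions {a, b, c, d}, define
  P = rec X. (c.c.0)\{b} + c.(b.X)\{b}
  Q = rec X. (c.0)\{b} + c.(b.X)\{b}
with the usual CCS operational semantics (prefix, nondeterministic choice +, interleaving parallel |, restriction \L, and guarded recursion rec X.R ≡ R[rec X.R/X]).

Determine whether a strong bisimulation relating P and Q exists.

not bisimilar

LTS(P): 4 reachable states
  p0 = rec X. (c.c.0)\{b} + c.(b.X)\{b} ⊢ ··c··> p1, ··c··> p2
  p1 = (b.(rec X. (c.c.0)\{b} + c.(b.X)\{b}))\{b} ⊢ ·
  p2 = (c.0)\{b} ⊢ ··c··> p3
  p3 = 0\{b} ⊢ ·
LTS(Q): 3 reachable states
  q0 = rec X. (c.0)\{b} + c.(b.X)\{b} ⊢ ··c··> q1, ··c··> q2
  q1 = (b.(rec X. (c.0)\{b} + c.(b.X)\{b}))\{b} ⊢ ·
  q2 = 0\{b} ⊢ ·
Coarsest stable partition (strong bisimilarity classes):
  B0 = {p0}
  B1 = {p1, p3, q1, q2}
  B2 = {p2, q0}
p0 ∈ B0, q0 ∈ B2 → different blocks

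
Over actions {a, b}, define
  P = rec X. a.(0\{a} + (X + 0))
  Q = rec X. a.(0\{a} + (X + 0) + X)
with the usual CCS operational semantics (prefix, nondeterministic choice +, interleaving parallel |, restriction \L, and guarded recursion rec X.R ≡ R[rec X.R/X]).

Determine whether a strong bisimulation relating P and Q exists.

Reachable graph of P (2 states):
  s0 = rec X. a.(0\{a} + (X + 0)) | =a=> s1
  s1 = 0\{a} + ((rec X. a.(0\{a} + (X + 0))) + 0) | =a=> s1
Reachable graph of Q (2 states):
  t0 = rec X. a.(0\{a} + (X + 0) + X) | =a=> t1
  t1 = 0\{a} + ((rec X. a.(0\{a} + (X + 0) + X)) + 0) + (rec X. a.(0\{a} + (X + 0) + X)) | =a=> t1
Coarsest stable partition (strong bisimilarity classes):
  B0 = {s0, s1, t0, t1}
s0 ∈ B0, t0 ∈ B0 → same block

bisimilar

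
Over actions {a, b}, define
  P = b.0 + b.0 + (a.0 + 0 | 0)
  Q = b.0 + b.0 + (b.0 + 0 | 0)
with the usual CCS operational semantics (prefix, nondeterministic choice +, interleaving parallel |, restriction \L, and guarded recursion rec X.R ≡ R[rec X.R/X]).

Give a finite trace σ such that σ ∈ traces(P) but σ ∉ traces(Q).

LTS(P): 2 reachable states
  u0 = b.0 + b.0 + (a.0 + 0 | 0) → =a=> u1, =b=> u1
  u1 = 0 → (no moves)
LTS(Q): 2 reachable states
  v0 = b.0 + b.0 + (b.0 + 0 | 0) → =b=> v1
  v1 = 0 → (no moves)
Run σ = ⟨a⟩ on P: start {u0}
  [1] a ⇒ {u1}
  ✓ P
Run σ = ⟨a⟩ on Q: start {v0}
  [1] a ⇒ ∅ (Q stuck)

a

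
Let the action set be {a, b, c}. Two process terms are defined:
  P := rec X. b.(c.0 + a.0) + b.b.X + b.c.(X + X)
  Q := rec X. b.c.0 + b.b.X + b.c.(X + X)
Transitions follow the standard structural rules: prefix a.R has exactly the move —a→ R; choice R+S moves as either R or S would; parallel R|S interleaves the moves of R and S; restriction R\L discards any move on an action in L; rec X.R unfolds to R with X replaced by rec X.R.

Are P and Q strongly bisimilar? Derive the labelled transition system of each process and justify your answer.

Reachable graph of P (6 states):
  p0 = rec X. b.(c.0 + a.0) + b.b.X + b.c.(X + X) :: -b-> p1, -b-> p2, -b-> p3
  p1 = b.(rec X. b.(c.0 + a.0) + b.b.X + b.c.(X + X)) :: -b-> p0
  p2 = c.((rec X. b.(c.0 + a.0) + b.b.X + b.c.(X + X)) + (rec X. b.(c.0 + a.0) + b.b.X + b.c.(X + X))) :: -c-> p4
  p3 = c.0 + a.0 :: -a-> p5, -c-> p5
  p4 = (rec X. b.(c.0 + a.0) + b.b.X + b.c.(X + X)) + (rec X. b.(c.0 + a.0) + b.b.X + b.c.(X + X)) :: -b-> p1, -b-> p2, -b-> p3
  p5 = 0 :: ∅
Reachable graph of Q (6 states):
  q0 = rec X. b.c.0 + b.b.X + b.c.(X + X) :: -b-> q1, -b-> q2, -b-> q3
  q1 = b.(rec X. b.c.0 + b.b.X + b.c.(X + X)) :: -b-> q0
  q2 = c.((rec X. b.c.0 + b.b.X + b.c.(X + X)) + (rec X. b.c.0 + b.b.X + b.c.(X + X))) :: -c-> q4
  q3 = c.0 :: -c-> q5
  q4 = (rec X. b.c.0 + b.b.X + b.c.(X + X)) + (rec X. b.c.0 + b.b.X + b.c.(X + X)) :: -b-> q1, -b-> q2, -b-> q3
  q5 = 0 :: ∅
Bisimilarity quotient blocks:
  B0 = {p0, p4}
  B1 = {p3}
  B2 = {p5, q5}
  B3 = {p1}
  B4 = {p2}
  B5 = {q0, q4}
  B6 = {q2}
  B7 = {q3}
  B8 = {q1}
p0 ∈ B0, q0 ∈ B5 → different blocks

P ≁ Q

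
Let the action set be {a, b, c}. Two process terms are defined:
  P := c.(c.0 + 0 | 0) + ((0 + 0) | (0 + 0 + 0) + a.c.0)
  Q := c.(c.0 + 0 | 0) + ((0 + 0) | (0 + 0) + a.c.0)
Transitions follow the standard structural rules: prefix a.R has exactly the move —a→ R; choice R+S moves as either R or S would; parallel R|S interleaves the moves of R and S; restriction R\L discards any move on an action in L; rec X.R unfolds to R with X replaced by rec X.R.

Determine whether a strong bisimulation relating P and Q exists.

bisimilar

P's transition system — 4 states:
  s0 = c.(c.0 + 0 | 0) + ((0 + 0) | (0 + 0 + 0) + a.c.0) | --a--▸ s1, --c--▸ s2
  s1 = c.0 | --c--▸ s3
  s2 = c.0 + 0 | 0 | --c--▸ s3
  s3 = 0 | ∅
Q's transition system — 4 states:
  t0 = c.(c.0 + 0 | 0) + ((0 + 0) | (0 + 0) + a.c.0) | --a--▸ t1, --c--▸ t2
  t1 = c.0 | --c--▸ t3
  t2 = c.0 + 0 | 0 | --c--▸ t3
  t3 = 0 | ∅
Partition-refinement fixed point:
  B0 = {s0, t0}
  B1 = {s1, s2, t1, t2}
  B2 = {s3, t3}
s0 ∈ B0, t0 ∈ B0 → same block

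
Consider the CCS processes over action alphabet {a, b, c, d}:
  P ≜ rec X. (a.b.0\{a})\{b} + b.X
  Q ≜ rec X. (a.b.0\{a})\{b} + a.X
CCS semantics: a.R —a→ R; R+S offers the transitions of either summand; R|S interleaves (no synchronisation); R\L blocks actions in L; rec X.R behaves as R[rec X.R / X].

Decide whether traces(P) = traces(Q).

traces(P) ≠ traces(Q) — witness ⟨b⟩

LTS(P): 2 reachable states
  p0 = rec X. (a.b.0\{a})\{b} + b.X → --a--▸ p1, --b--▸ p0
  p1 = (b.0\{a})\{b} → deadlocked
LTS(Q): 2 reachable states
  q0 = rec X. (a.b.0\{a})\{b} + a.X → --a--▸ q0, --a--▸ q1
  q1 = (b.0\{a})\{b} → deadlocked
Executing b from P (initial set {p0}):
  [1] b ⇒ {p0}
  P completes σ.
Executing b from Q (initial set {q0}):
  [1] b ⇒ ∅ (Q stuck)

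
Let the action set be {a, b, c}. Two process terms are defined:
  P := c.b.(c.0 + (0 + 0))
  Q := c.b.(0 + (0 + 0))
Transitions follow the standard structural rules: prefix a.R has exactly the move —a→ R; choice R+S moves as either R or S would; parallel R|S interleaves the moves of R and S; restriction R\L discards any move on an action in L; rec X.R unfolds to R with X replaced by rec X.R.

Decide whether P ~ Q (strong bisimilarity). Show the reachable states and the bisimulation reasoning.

LTS(P): 4 reachable states
  m0 = c.b.(c.0 + (0 + 0)) ⊢ --c--▸ m1
  m1 = b.(c.0 + (0 + 0)) ⊢ --b--▸ m2
  m2 = c.0 + (0 + 0) ⊢ --c--▸ m3
  m3 = 0 ⊢ (no moves)
LTS(Q): 3 reachable states
  n0 = c.b.(0 + (0 + 0)) ⊢ --c--▸ n1
  n1 = b.(0 + (0 + 0)) ⊢ --b--▸ n2
  n2 = 0 + (0 + 0) ⊢ (no moves)
Bisimilarity quotient blocks:
  B0 = {m0}
  B1 = {m1}
  B2 = {m2}
  B3 = {m3, n2}
  B4 = {n0}
  B5 = {n1}
m0 ∈ B0, n0 ∈ B4 → different blocks

not bisimilar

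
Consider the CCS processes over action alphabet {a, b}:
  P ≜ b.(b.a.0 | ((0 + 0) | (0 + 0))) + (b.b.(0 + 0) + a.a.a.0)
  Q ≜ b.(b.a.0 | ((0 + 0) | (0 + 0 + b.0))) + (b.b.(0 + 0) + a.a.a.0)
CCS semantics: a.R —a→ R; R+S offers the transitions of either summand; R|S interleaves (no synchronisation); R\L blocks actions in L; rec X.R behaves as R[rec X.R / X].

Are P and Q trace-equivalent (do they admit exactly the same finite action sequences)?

LTS(P): 9 reachable states
  s0 = b.(b.a.0 | ((0 + 0) | (0 + 0))) + (b.b.(0 + 0) + a.a.a.0) ⊢ =a=> s1, =b=> s2, =b=> s3
  s1 = a.a.0 ⊢ =a=> s4
  s2 = b.(0 + 0) ⊢ =b=> s5
  s3 = b.a.0 | ((0 + 0) | (0 + 0)) ⊢ =b=> s6
  s4 = a.0 ⊢ =a=> s7
  s5 = 0 + 0 ⊢ (no moves)
  s6 = a.0 | ((0 + 0) | (0 + 0)) ⊢ =a=> s8
  s7 = 0 ⊢ (no moves)
  s8 = 0 | ((0 + 0) | (0 + 0)) ⊢ (no moves)
LTS(Q): 12 reachable states
  t0 = b.(b.a.0 | ((0 + 0) | (0 + 0 + b.0))) + (b.b.(0 + 0) + a.a.a.0) ⊢ =a=> t1, =b=> t2, =b=> t3
  t1 = a.a.0 ⊢ =a=> t4
  t2 = b.(0 + 0) ⊢ =b=> t5
  t3 = b.a.0 | ((0 + 0) | (0 + 0 + b.0)) ⊢ =b=> t6, =b=> t7
  t4 = a.0 ⊢ =a=> t8
  t5 = 0 + 0 ⊢ (no moves)
  t6 = a.0 | ((0 + 0) | (0 + 0 + b.0)) ⊢ =a=> t9, =b=> t10
  t7 = b.a.0 | ((0 + 0) | 0) ⊢ =b=> t10
  t8 = 0 ⊢ (no moves)
  t9 = 0 | ((0 + 0) | (0 + 0 + b.0)) ⊢ =b=> t11
  t10 = a.0 | ((0 + 0) | 0) ⊢ =a=> t11
  t11 = 0 | ((0 + 0) | 0) ⊢ (no moves)
Run σ = ⟨bbb⟩ on Q: start {t0}
  after b @ step 1: {t2, t3}
  after b @ step 2: {t5, t6, t7}
  after b @ step 3: {t10}
  Q completes σ.
Run σ = ⟨bbb⟩ on P: start {s0}
  after b @ step 1: {s2, s3}
  after b @ step 2: {s5, s6}
  after b @ step 3: ∅  — P cannot continue

NO — witness ⟨bbb⟩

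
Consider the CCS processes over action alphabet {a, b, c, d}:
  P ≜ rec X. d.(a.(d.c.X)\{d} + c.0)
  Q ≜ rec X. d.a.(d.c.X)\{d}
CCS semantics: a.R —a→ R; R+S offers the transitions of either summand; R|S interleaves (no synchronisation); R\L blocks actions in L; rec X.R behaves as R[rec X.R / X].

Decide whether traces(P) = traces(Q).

NO — witness ⟨dc⟩

P's transition system — 4 states:
  m0 = rec X. d.(a.(d.c.X)\{d} + c.0) has moves —d→ m1
  m1 = a.(d.c.(rec X. d.(a.(d.c.X)\{d} + c.0)))\{d} + c.0 has moves —a→ m2, —c→ m3
  m2 = (d.c.(rec X. d.(a.(d.c.X)\{d} + c.0)))\{d} has moves deadlocked
  m3 = 0 has moves deadlocked
Q's transition system — 3 states:
  n0 = rec X. d.a.(d.c.X)\{d} has moves —d→ n1
  n1 = a.(d.c.(rec X. d.a.(d.c.X)\{d}))\{d} has moves —a→ n2
  n2 = (d.c.(rec X. d.a.(d.c.X)\{d}))\{d} has moves deadlocked
Trace ⟨dc⟩ through P, begin at {m0}:
  step 1 (d): {m1}
  step 2 (c): {m3}
  ✓ P
Trace ⟨dc⟩ through Q, begin at {n0}:
  step 1 (d): {n1}
  step 2 (c): ∅  — Q cannot continue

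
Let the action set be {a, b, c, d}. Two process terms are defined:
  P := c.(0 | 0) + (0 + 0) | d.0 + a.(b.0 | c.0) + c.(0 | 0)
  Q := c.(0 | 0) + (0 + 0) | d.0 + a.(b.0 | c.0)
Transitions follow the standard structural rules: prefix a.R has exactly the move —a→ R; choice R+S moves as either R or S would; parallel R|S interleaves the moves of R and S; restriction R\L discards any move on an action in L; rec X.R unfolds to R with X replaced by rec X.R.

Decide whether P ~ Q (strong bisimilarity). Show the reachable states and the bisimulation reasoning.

P's transition system — 6 states:
  m0 = c.(0 | 0) + (0 + 0) | d.0 + a.(b.0 | c.0) + c.(0 | 0) → --a--▸ m1, --c--▸ m2, --d--▸ m3
  m1 = b.0 | c.0 → --b--▸ m4, --c--▸ m5
  m2 = 0 | 0 → stopped
  m3 = (0 + 0) | 0 → stopped
  m4 = 0 | c.0 → --c--▸ m2
  m5 = b.0 | 0 → --b--▸ m2
Q's transition system — 6 states:
  n0 = c.(0 | 0) + (0 + 0) | d.0 + a.(b.0 | c.0) → --a--▸ n1, --c--▸ n2, --d--▸ n3
  n1 = b.0 | c.0 → --b--▸ n4, --c--▸ n5
  n2 = 0 | 0 → stopped
  n3 = (0 + 0) | 0 → stopped
  n4 = 0 | c.0 → --c--▸ n2
  n5 = b.0 | 0 → --b--▸ n2
Partition-refinement fixed point:
  B0 = {m0, n0}
  B1 = {m1, n1}
  B2 = {m4, n4}
  B3 = {m2, m3, n2, n3}
  B4 = {m5, n5}
m0 ∈ B0, n0 ∈ B0 → same block

bisimilar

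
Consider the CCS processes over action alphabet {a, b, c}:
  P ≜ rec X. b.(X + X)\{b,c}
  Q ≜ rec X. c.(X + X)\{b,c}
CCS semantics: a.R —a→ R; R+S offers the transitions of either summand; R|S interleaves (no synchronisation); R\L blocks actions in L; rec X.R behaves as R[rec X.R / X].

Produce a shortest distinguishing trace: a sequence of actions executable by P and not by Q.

b

Reachable graph of P (2 states):
  p0 = rec X. b.(X + X)\{b,c} | —b→ p1
  p1 = ((rec X. b.(X + X)\{b,c}) + (rec X. b.(X + X)\{b,c}))\{b,c} | stopped
Reachable graph of Q (2 states):
  q0 = rec X. c.(X + X)\{b,c} | —c→ q1
  q1 = ((rec X. c.(X + X)\{b,c}) + (rec X. c.(X + X)\{b,c}))\{b,c} | stopped
Run σ = ⟨b⟩ on P: start {p0}
  [1] b ⇒ {p1}
  ✓ P
Run σ = ⟨b⟩ on Q: start {q0}
  [1] b ⇒ ∅  — Q cannot continue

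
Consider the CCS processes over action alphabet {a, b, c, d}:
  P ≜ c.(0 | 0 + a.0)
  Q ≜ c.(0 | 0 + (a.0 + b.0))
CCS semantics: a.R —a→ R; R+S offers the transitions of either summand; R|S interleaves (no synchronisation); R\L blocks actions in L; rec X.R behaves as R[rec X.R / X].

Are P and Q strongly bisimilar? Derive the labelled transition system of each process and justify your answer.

NO

Reachable graph of P (3 states):
  p0 = c.(0 | 0 + a.0) has moves =c=> p1
  p1 = 0 | 0 + a.0 has moves =a=> p2
  p2 = 0 has moves deadlocked
Reachable graph of Q (3 states):
  q0 = c.(0 | 0 + (a.0 + b.0)) has moves =c=> q1
  q1 = 0 | 0 + (a.0 + b.0) has moves =a=> q2, =b=> q2
  q2 = 0 has moves deadlocked
Bisimilarity quotient blocks:
  B0 = {p0}
  B1 = {p1}
  B2 = {p2, q2}
  B3 = {q0}
  B4 = {q1}
p0 ∈ B0, q0 ∈ B3 → different blocks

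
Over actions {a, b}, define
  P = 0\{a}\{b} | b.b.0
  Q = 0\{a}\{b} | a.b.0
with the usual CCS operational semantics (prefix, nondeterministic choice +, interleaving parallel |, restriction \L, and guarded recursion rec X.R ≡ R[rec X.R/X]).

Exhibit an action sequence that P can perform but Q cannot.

b

LTS(P): 3 reachable states
  m0 = 0\{a}\{b} | b.b.0 :: ··b··> m1
  m1 = 0\{a}\{b} | b.0 :: ··b··> m2
  m2 = 0\{a}\{b} | 0 :: ∅
LTS(Q): 3 reachable states
  n0 = 0\{a}\{b} | a.b.0 :: ··a··> n1
  n1 = 0\{a}\{b} | b.0 :: ··b··> n2
  n2 = 0\{a}\{b} | 0 :: ∅
Trace ⟨b⟩ through P, begin at {m0}:
  after b @ step 1: {m1}
  — P admits the full trace.
Trace ⟨b⟩ through Q, begin at {n0}:
  after b @ step 1: no successor for Q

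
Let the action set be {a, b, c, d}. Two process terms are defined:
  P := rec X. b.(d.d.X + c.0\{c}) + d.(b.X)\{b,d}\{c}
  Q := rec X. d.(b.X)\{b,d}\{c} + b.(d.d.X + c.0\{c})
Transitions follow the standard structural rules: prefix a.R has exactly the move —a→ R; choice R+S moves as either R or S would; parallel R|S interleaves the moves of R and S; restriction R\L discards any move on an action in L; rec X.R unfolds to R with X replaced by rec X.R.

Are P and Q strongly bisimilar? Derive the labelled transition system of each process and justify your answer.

LTS(P): 5 reachable states
  u0 = rec X. b.(d.d.X + c.0\{c}) + d.(b.X)\{b,d}\{c} → —b→ u1, —d→ u2
  u1 = d.d.(rec X. b.(d.d.X + c.0\{c}) + d.(b.X)\{b,d}\{c}) + c.0\{c} → —c→ u3, —d→ u4
  u2 = (b.(rec X. b.(d.d.X + c.0\{c}) + d.(b.X)\{b,d}\{c}))\{b,d}\{c} → deadlocked
  u3 = 0\{c} → deadlocked
  u4 = d.(rec X. b.(d.d.X + c.0\{c}) + d.(b.X)\{b,d}\{c}) → —d→ u0
LTS(Q): 5 reachable states
  v0 = rec X. d.(b.X)\{b,d}\{c} + b.(d.d.X + c.0\{c}) → —b→ v1, —d→ v2
  v1 = d.d.(rec X. d.(b.X)\{b,d}\{c} + b.(d.d.X + c.0\{c})) + c.0\{c} → —c→ v3, —d→ v4
  v2 = (b.(rec X. d.(b.X)\{b,d}\{c} + b.(d.d.X + c.0\{c})))\{b,d}\{c} → deadlocked
  v3 = 0\{c} → deadlocked
  v4 = d.(rec X. d.(b.X)\{b,d}\{c} + b.(d.d.X + c.0\{c})) → —d→ v0
Coarsest stable partition (strong bisimilarity classes):
  B0 = {u0, v0}
  B1 = {u1, v1}
  B2 = {u2, u3, v2, v3}
  B3 = {u4, v4}
u0 ∈ B0, v0 ∈ B0 → same block

YES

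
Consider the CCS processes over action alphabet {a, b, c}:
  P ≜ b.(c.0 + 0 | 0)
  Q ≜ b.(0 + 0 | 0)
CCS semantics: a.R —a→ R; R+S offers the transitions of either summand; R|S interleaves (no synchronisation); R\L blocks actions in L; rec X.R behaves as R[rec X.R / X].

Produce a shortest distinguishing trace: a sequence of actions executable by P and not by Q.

LTS(P): 3 reachable states
  m0 = b.(c.0 + 0 | 0) → —b→ m1
  m1 = c.0 + 0 | 0 → —c→ m2
  m2 = 0 → deadlocked
LTS(Q): 2 reachable states
  n0 = b.(0 + 0 | 0) → —b→ n1
  n1 = 0 + 0 | 0 → deadlocked
Trace ⟨bc⟩ through P, begin at {m0}:
  after b @ step 1: {m1}
  after c @ step 2: {m2}
  P completes σ.
Trace ⟨bc⟩ through Q, begin at {n0}:
  after b @ step 1: {n1}
  after c @ step 2: ∅ (Q stuck)

bc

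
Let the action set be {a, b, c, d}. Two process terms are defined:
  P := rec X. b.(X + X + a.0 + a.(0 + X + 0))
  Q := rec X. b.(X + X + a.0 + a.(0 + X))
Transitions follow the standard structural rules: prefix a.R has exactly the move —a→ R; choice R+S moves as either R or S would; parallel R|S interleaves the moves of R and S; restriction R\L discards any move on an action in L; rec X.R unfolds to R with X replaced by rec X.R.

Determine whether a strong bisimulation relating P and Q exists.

YES

LTS(P): 4 reachable states
  u0 = rec X. b.(X + X + a.0 + a.(0 + X + 0)) ⊢ =b=> u1
  u1 = (rec X. b.(X + X + a.0 + a.(0 + X + 0))) + (rec X. b.(X + X + a.0 + a.(0 + X + 0))) + a.0 + a.(0 + (rec X. b.(X + X + a.0 + a.(0 + X + 0))) + 0) ⊢ =a=> u2, =a=> u3, =b=> u1
  u2 = 0 ⊢ ·
  u3 = 0 + (rec X. b.(X + X + a.0 + a.(0 + X + 0))) + 0 ⊢ =b=> u1
LTS(Q): 4 reachable states
  v0 = rec X. b.(X + X + a.0 + a.(0 + X)) ⊢ =b=> v1
  v1 = (rec X. b.(X + X + a.0 + a.(0 + X))) + (rec X. b.(X + X + a.0 + a.(0 + X))) + a.0 + a.(0 + (rec X. b.(X + X + a.0 + a.(0 + X)))) ⊢ =a=> v2, =a=> v3, =b=> v1
  v2 = 0 ⊢ ·
  v3 = 0 + (rec X. b.(X + X + a.0 + a.(0 + X))) ⊢ =b=> v1
Bisimilarity quotient blocks:
  B0 = {u0, u3, v0, v3}
  B1 = {u1, v1}
  B2 = {u2, v2}
u0 ∈ B0, v0 ∈ B0 → same block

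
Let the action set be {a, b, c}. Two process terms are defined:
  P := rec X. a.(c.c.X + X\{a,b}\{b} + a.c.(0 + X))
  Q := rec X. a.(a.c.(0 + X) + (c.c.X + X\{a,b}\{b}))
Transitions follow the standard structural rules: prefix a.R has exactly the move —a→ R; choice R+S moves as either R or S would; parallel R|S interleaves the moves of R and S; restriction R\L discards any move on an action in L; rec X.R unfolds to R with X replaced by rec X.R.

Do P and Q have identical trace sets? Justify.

LTS(P): 5 reachable states
  s0 = rec X. a.(c.c.X + X\{a,b}\{b} + a.c.(0 + X)) :: =a=> s1
  s1 = c.c.(rec X. a.(c.c.X + X\{a,b}\{b} + a.c.(0 + X))) + (rec X. a.(c.c.X + X\{a,b}\{b} + a.c.(0 + X)))\{a,b}\{b} + a.c.(0 + (rec X. a.(c.c.X + X\{a,b}\{b} + a.c.(0 + X)))) :: =a=> s2, =c=> s3
  s2 = c.(0 + (rec X. a.(c.c.X + X\{a,b}\{b} + a.c.(0 + X)))) :: =c=> s4
  s3 = c.(rec X. a.(c.c.X + X\{a,b}\{b} + a.c.(0 + X))) :: =c=> s0
  s4 = 0 + (rec X. a.(c.c.X + X\{a,b}\{b} + a.c.(0 + X))) :: =a=> s1
LTS(Q): 5 reachable states
  t0 = rec X. a.(a.c.(0 + X) + (c.c.X + X\{a,b}\{b})) :: =a=> t1
  t1 = a.c.(0 + (rec X. a.(a.c.(0 + X) + (c.c.X + X\{a,b}\{b})))) + (c.c.(rec X. a.(a.c.(0 + X) + (c.c.X + X\{a,b}\{b}))) + (rec X. a.(a.c.(0 + X) + (c.c.X + X\{a,b}\{b})))\{a,b}\{b}) :: =a=> t2, =c=> t3
  t2 = c.(0 + (rec X. a.(a.c.(0 + X) + (c.c.X + X\{a,b}\{b})))) :: =c=> t4
  t3 = c.(rec X. a.(a.c.(0 + X) + (c.c.X + X\{a,b}\{b}))) :: =c=> t0
  t4 = 0 + (rec X. a.(a.c.(0 + X) + (c.c.X + X\{a,b}\{b}))) :: =a=> t1
Bisimilarity quotient blocks:
  B0 = {s0, s4, t0, t4}
  B1 = {s1, t1}
  B2 = {s2, s3, t2, t3}
s0 ∈ B0, t0 ∈ B0 → same block
Bisimilar ⇒ trace-equivalent.

YES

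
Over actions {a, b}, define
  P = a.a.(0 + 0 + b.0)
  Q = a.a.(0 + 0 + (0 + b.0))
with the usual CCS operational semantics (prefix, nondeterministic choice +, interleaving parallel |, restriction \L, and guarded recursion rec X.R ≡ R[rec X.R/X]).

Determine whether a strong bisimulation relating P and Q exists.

P ~ Q

LTS(P): 4 reachable states
  s0 = a.a.(0 + 0 + b.0) → --a--▸ s1
  s1 = a.(0 + 0 + b.0) → --a--▸ s2
  s2 = 0 + 0 + b.0 → --b--▸ s3
  s3 = 0 → stopped
LTS(Q): 4 reachable states
  t0 = a.a.(0 + 0 + (0 + b.0)) → --a--▸ t1
  t1 = a.(0 + 0 + (0 + b.0)) → --a--▸ t2
  t2 = 0 + 0 + (0 + b.0) → --b--▸ t3
  t3 = 0 → stopped
Bisimilarity quotient blocks:
  B0 = {s0, t0}
  B1 = {s1, t1}
  B2 = {s2, t2}
  B3 = {s3, t3}
s0 ∈ B0, t0 ∈ B0 → same block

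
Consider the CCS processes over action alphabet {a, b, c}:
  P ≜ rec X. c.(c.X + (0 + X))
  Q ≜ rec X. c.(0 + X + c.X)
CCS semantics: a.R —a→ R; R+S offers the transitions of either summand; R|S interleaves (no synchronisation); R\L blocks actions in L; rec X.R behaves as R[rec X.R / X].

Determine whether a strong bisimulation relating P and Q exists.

P ~ Q

Reachable graph of P (2 states):
  s0 = rec X. c.(c.X + (0 + X)) ⊢ ··c··> s1
  s1 = c.(rec X. c.(c.X + (0 + X))) + (0 + (rec X. c.(c.X + (0 + X)))) ⊢ ··c··> s0, ··c··> s1
Reachable graph of Q (2 states):
  t0 = rec X. c.(0 + X + c.X) ⊢ ··c··> t1
  t1 = 0 + (rec X. c.(0 + X + c.X)) + c.(rec X. c.(0 + X + c.X)) ⊢ ··c··> t0, ··c··> t1
Partition-refinement fixed point:
  B0 = {s0, s1, t0, t1}
s0 ∈ B0, t0 ∈ B0 → same block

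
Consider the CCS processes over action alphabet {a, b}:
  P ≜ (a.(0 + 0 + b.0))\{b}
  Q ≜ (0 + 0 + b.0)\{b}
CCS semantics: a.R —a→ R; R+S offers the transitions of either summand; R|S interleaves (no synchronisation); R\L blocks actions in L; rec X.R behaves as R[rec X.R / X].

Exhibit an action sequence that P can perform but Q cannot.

P's transition system — 2 states:
  m0 = (a.(0 + 0 + b.0))\{b} has moves -a-> m1
  m1 = (0 + 0 + b.0)\{b} has moves ∅
Q's transition system — 1 states:
  n0 = (0 + 0 + b.0)\{b} has moves ∅
Trace ⟨a⟩ through P, begin at {m0}:
  after a @ step 1: {m1}
  ✓ P
Trace ⟨a⟩ through Q, begin at {n0}:
  after a @ step 1: no successor for Q

a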